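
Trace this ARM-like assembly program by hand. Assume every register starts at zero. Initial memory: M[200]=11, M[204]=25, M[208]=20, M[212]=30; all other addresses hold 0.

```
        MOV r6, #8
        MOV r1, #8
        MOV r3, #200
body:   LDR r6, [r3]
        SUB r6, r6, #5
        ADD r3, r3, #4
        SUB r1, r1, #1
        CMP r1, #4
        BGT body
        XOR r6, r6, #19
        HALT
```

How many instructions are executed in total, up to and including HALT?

29

MOV r6, #8 → r6=8
MOV r1, #8 → r1=8
MOV r3, #200 → r3=200
LDR r6, [r3] → r6=M[200]=11
SUB r6, r6, #5 → r6=11-5=6
ADD r3, r3, #4 → r3=200+4=204
SUB r1, r1, #1 → r1=8-1=7
CMP r1, #4  (cmp 7,4)
BGT body: taken
LDR r6, [r3] → r6=M[204]=25
SUB r6, r6, #5 → r6=25-5=20
ADD r3, r3, #4 → r3=204+4=208
SUB r1, r1, #1 → r1=7-1=6
CMP r1, #4  (cmp 6,4)
BGT body: taken
LDR r6, [r3] → r6=M[208]=20
SUB r6, r6, #5 → r6=20-5=15
ADD r3, r3, #4 → r3=208+4=212
SUB r1, r1, #1 → r1=6-1=5
CMP r1, #4  (cmp 5,4)
BGT body: taken
LDR r6, [r3] → r6=M[212]=30
SUB r6, r6, #5 → r6=30-5=25
ADD r3, r3, #4 → r3=212+4=216
SUB r1, r1, #1 → r1=5-1=4
CMP r1, #4  (cmp 4,4)
BGT body: not taken
XOR r6, r6, #19 → r6=25^19=10
halt.
Total executed instructions: 29.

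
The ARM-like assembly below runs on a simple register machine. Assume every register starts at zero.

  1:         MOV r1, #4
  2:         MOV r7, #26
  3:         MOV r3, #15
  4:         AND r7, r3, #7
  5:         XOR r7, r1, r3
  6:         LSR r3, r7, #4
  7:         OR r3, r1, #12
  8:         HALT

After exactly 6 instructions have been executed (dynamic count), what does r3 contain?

MOV r1, #4 → r1=4
MOV r7, #26 → r7=26
MOV r3, #15 → r3=15
AND r7, r3, #7 → r7=15&7=7
XOR r7, r1, r3 → r7=4^15=11
LSR r3, r7, #4 → r3=11>>4=0
After step 6: r3 = 0.

0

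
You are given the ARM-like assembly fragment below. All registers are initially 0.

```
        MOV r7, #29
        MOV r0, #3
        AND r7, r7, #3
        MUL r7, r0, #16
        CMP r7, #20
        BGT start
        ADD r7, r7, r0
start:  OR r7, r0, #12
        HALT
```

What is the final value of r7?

15

MOV r7, #29 → r7=29
MOV r0, #3 → r0=3
AND r7, r7, #3 → r7=29&3=1
MUL r7, r0, #16 → r7=3*16=48
CMP r7, #20  (cmp 48,20)
BGT start: taken
OR r7, r0, #12 → r7=3|12=15
halt.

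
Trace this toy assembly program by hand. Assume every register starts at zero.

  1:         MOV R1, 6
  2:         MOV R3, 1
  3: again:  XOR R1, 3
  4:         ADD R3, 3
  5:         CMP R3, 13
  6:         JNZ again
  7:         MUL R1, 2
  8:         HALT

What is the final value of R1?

MOV R1, 6 → R1=6
MOV R3, 1 → R3=1
XOR R1, 3 → R1=6^3=5
ADD R3, 3 → R3=1+3=4
CMP R3, 13  (cmp 4,13)
JNZ again: taken
XOR R1, 3 → R1=5^3=6
ADD R3, 3 → R3=4+3=7
CMP R3, 13  (cmp 7,13)
JNZ again: taken
XOR R1, 3 → R1=6^3=5
ADD R3, 3 → R3=7+3=10
CMP R3, 13  (cmp 10,13)
JNZ again: taken
XOR R1, 3 → R1=5^3=6
ADD R3, 3 → R3=10+3=13
CMP R3, 13  (cmp 13,13)
JNZ again: not taken
MUL R1, 2 → R1=6*2=12
halt.

12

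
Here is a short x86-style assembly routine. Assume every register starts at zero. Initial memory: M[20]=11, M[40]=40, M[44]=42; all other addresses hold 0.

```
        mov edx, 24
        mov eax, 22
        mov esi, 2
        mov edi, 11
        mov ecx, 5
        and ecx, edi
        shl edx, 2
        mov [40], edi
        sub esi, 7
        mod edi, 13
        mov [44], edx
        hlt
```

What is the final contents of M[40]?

edx=24
eax=22
esi=2
edi=11
ecx=5
ecx=5&11=1
edx=24<<2=96
mov [40], edi → M[40]=11
esi=2-7=-5
edi=11%13=11
mov [44], edx → M[44]=96
halt.

11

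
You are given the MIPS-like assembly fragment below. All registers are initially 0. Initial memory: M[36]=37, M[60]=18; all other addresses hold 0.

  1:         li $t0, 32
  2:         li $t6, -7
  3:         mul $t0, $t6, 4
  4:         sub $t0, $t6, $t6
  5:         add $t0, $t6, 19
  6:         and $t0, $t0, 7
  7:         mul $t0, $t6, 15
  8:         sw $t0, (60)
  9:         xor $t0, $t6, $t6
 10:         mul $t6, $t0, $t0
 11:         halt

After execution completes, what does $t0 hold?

$t0=32
$t6=-7
$t0=(-7)*4=-28
$t0=(-7)-(-7)=0
$t0=(-7)+19=12
$t0=12&7=4
$t0=(-7)*15=-105
sw $t0, (60) → M[60]=-105
$t0=(-7)^(-7)=0
$t6=0*0=0
halt.

0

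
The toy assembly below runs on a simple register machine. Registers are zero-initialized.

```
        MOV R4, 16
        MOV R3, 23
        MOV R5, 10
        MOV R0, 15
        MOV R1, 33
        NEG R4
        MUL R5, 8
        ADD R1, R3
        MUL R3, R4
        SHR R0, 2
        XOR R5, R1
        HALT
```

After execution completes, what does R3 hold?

-368

R4=16
R3=23
R5=10
R0=15
R1=33
R4=-(16)=-16
R5=10*8=80
R1=33+23=56
R3=23*(-16)=-368
R0=15>>2=3
R5=80^56=104
halt.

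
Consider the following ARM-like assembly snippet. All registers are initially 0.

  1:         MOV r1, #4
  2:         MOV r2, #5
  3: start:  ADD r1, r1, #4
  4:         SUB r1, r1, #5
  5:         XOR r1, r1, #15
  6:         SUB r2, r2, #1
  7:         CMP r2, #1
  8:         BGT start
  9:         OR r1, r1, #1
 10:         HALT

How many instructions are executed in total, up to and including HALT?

28

r1=4
r2=5
r1=4+4=8
r1=8-5=3
r1=3^15=12
r2=5-1=4
CMP r2, #1  (cmp 4,1)
BGT start: taken
r1=12+4=16
r1=16-5=11
r1=11^15=4
r2=4-1=3
CMP r2, #1  (cmp 3,1)
BGT start: taken
r1=4+4=8
r1=8-5=3
r1=3^15=12
r2=3-1=2
CMP r2, #1  (cmp 2,1)
BGT start: taken
r1=12+4=16
r1=16-5=11
r1=11^15=4
r2=2-1=1
CMP r2, #1  (cmp 1,1)
BGT start: not taken
r1=4|1=5
halt.
Total executed instructions: 28.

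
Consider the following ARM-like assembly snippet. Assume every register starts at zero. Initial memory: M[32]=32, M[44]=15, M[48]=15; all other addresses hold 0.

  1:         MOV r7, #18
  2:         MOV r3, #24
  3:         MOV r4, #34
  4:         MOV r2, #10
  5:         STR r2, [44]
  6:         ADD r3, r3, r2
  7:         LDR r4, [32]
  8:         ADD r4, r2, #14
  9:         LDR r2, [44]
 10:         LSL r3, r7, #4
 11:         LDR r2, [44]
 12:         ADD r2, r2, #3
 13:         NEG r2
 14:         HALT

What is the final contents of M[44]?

after MOV r7, #18: r7=18
after MOV r3, #24: r3=24
after MOV r4, #34: r4=34
after MOV r2, #10: r2=10
STR r2, [44] → M[44]=10
after ADD r3, r3, r2: r3=24+10=34
after LDR r4, [32]: r4=M[32]=32
after ADD r4, r2, #14: r4=10+14=24
after LDR r2, [44]: r2=M[44]=10
after LSL r3, r7, #4: r3=18<<4=288
after LDR r2, [44]: r2=M[44]=10
after ADD r2, r2, #3: r2=10+3=13
after NEG r2: r2=-(13)=-13
halt.

10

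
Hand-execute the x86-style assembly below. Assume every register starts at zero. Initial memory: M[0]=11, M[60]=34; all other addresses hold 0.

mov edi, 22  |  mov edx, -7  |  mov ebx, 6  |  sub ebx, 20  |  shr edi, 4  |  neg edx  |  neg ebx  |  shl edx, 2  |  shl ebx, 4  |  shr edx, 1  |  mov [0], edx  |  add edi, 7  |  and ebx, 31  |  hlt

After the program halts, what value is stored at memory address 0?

edi=22
edx=-7
ebx=6
ebx=6-20=-14
edi=22>>4=1
edx=-(-7)=7
ebx=-(-14)=14
edx=7<<2=28
ebx=14<<4=224
edx=28>>1=14
mov [0], edx → M[0]=14
edi=1+7=8
ebx=224&31=0
halt.

14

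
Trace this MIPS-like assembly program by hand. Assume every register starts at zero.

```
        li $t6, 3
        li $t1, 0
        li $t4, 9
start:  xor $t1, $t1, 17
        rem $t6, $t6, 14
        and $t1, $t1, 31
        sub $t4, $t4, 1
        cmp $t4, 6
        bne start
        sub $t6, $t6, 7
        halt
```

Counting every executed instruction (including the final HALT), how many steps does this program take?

23

after li $t6, 3: $t6=3
after li $t1, 0: $t1=0
after li $t4, 9: $t4=9
after xor $t1, $t1, 17: $t1=0^17=17
after rem $t6, $t6, 14: $t6=3%14=3
after and $t1, $t1, 31: $t1=17&31=17
after sub $t4, $t4, 1: $t4=9-1=8
cmp $t4, 6  (cmp 8,6)
bne start: taken
after xor $t1, $t1, 17: $t1=17^17=0
after rem $t6, $t6, 14: $t6=3%14=3
after and $t1, $t1, 31: $t1=0&31=0
after sub $t4, $t4, 1: $t4=8-1=7
cmp $t4, 6  (cmp 7,6)
bne start: taken
after xor $t1, $t1, 17: $t1=0^17=17
after rem $t6, $t6, 14: $t6=3%14=3
after and $t1, $t1, 31: $t1=17&31=17
after sub $t4, $t4, 1: $t4=7-1=6
cmp $t4, 6  (cmp 6,6)
bne start: not taken
after sub $t6, $t6, 7: $t6=3-7=-4
halt.
Total executed instructions: 23.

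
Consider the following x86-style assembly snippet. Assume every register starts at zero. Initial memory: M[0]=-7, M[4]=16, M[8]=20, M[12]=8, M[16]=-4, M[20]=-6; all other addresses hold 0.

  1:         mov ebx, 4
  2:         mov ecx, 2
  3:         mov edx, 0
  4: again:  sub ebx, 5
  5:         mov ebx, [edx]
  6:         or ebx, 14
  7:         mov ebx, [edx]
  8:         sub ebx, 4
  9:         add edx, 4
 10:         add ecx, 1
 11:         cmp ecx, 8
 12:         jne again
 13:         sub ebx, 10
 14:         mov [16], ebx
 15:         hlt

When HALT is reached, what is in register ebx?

-20

after mov ebx, 4: ebx=4
after mov ecx, 2: ecx=2
after mov edx, 0: edx=0
after sub ebx, 5: ebx=4-5=-1
after mov ebx, [edx]: ebx=M[0]=-7
after or ebx, 14: ebx=(-7)|14=-1
after mov ebx, [edx]: ebx=M[0]=-7
after sub ebx, 4: ebx=(-7)-4=-11
after add edx, 4: edx=0+4=4
after add ecx, 1: ecx=2+1=3
cmp ecx, 8  (cmp 3,8)
jne again: taken
after sub ebx, 5: ebx=(-11)-5=-16
after mov ebx, [edx]: ebx=M[4]=16
after or ebx, 14: ebx=16|14=30
after mov ebx, [edx]: ebx=M[4]=16
after sub ebx, 4: ebx=16-4=12
after add edx, 4: edx=4+4=8
after add ecx, 1: ecx=3+1=4
cmp ecx, 8  (cmp 4,8)
jne again: taken
after sub ebx, 5: ebx=12-5=7
after mov ebx, [edx]: ebx=M[8]=20
after or ebx, 14: ebx=20|14=30
after mov ebx, [edx]: ebx=M[8]=20
after sub ebx, 4: ebx=20-4=16
after add edx, 4: edx=8+4=12
after add ecx, 1: ecx=4+1=5
cmp ecx, 8  (cmp 5,8)
jne again: taken
after sub ebx, 5: ebx=16-5=11
after mov ebx, [edx]: ebx=M[12]=8
after or ebx, 14: ebx=8|14=14
after mov ebx, [edx]: ebx=M[12]=8
after sub ebx, 4: ebx=8-4=4
after add edx, 4: edx=12+4=16
after add ecx, 1: ecx=5+1=6
cmp ecx, 8  (cmp 6,8)
jne again: taken
after sub ebx, 5: ebx=4-5=-1
after mov ebx, [edx]: ebx=M[16]=-4
after or ebx, 14: ebx=(-4)|14=-2
after mov ebx, [edx]: ebx=M[16]=-4
after sub ebx, 4: ebx=(-4)-4=-8
after add edx, 4: edx=16+4=20
after add ecx, 1: ecx=6+1=7
cmp ecx, 8  (cmp 7,8)
jne again: taken
after sub ebx, 5: ebx=(-8)-5=-13
after mov ebx, [edx]: ebx=M[20]=-6
after or ebx, 14: ebx=(-6)|14=-2
after mov ebx, [edx]: ebx=M[20]=-6
after sub ebx, 4: ebx=(-6)-4=-10
after add edx, 4: edx=20+4=24
after add ecx, 1: ecx=7+1=8
cmp ecx, 8  (cmp 8,8)
jne again: not taken
after sub ebx, 10: ebx=(-10)-10=-20
mov [16], ebx → M[16]=-20
halt.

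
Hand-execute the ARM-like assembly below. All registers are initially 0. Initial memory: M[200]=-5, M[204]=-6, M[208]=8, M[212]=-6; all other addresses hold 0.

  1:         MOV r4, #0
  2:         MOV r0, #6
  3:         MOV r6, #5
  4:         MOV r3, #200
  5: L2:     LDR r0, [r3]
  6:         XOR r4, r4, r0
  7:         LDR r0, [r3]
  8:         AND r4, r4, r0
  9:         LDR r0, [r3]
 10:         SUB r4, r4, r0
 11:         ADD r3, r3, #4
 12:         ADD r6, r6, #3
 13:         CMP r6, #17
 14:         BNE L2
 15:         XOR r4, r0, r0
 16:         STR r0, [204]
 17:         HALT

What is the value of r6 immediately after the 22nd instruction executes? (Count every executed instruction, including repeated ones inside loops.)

after MOV r4, #0: r4=0
after MOV r0, #6: r0=6
after MOV r6, #5: r6=5
after MOV r3, #200: r3=200
after LDR r0, [r3]: r0=M[200]=-5
after XOR r4, r4, r0: r4=0^(-5)=-5
after LDR r0, [r3]: r0=M[200]=-5
after AND r4, r4, r0: r4=(-5)&(-5)=-5
after LDR r0, [r3]: r0=M[200]=-5
after SUB r4, r4, r0: r4=(-5)-(-5)=0
after ADD r3, r3, #4: r3=200+4=204
after ADD r6, r6, #3: r6=5+3=8
CMP r6, #17  (cmp 8,17)
BNE L2: taken
after LDR r0, [r3]: r0=M[204]=-6
after XOR r4, r4, r0: r4=0^(-6)=-6
after LDR r0, [r3]: r0=M[204]=-6
after AND r4, r4, r0: r4=(-6)&(-6)=-6
after LDR r0, [r3]: r0=M[204]=-6
after SUB r4, r4, r0: r4=(-6)-(-6)=0
after ADD r3, r3, #4: r3=204+4=208
after ADD r6, r6, #3: r6=8+3=11
After step 22: r6 = 11.

11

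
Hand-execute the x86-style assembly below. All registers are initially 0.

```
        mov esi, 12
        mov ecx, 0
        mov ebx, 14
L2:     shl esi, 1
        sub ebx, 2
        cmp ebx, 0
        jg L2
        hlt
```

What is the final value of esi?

after mov esi, 12: esi=12
after mov ecx, 0: ecx=0
after mov ebx, 14: ebx=14
after shl esi, 1: esi=12<<1=24
after sub ebx, 2: ebx=14-2=12
cmp ebx, 0  (cmp 12,0)
jg L2: taken
after shl esi, 1: esi=24<<1=48
after sub ebx, 2: ebx=12-2=10
cmp ebx, 0  (cmp 10,0)
jg L2: taken
after shl esi, 1: esi=48<<1=96
after sub ebx, 2: ebx=10-2=8
cmp ebx, 0  (cmp 8,0)
jg L2: taken
after shl esi, 1: esi=96<<1=192
after sub ebx, 2: ebx=8-2=6
cmp ebx, 0  (cmp 6,0)
jg L2: taken
after shl esi, 1: esi=192<<1=384
after sub ebx, 2: ebx=6-2=4
cmp ebx, 0  (cmp 4,0)
jg L2: taken
after shl esi, 1: esi=384<<1=768
after sub ebx, 2: ebx=4-2=2
cmp ebx, 0  (cmp 2,0)
jg L2: taken
after shl esi, 1: esi=768<<1=1536
after sub ebx, 2: ebx=2-2=0
cmp ebx, 0  (cmp 0,0)
jg L2: not taken
halt.

1536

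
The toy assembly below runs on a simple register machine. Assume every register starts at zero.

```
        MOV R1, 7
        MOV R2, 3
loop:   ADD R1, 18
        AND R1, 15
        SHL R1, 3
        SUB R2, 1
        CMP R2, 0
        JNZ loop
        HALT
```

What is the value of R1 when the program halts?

16

R1=7
R2=3
R1=7+18=25
R1=25&15=9
R1=9<<3=72
R2=3-1=2
CMP R2, 0  (cmp 2,0)
JNZ loop: taken
R1=72+18=90
R1=90&15=10
R1=10<<3=80
R2=2-1=1
CMP R2, 0  (cmp 1,0)
JNZ loop: taken
R1=80+18=98
R1=98&15=2
R1=2<<3=16
R2=1-1=0
CMP R2, 0  (cmp 0,0)
JNZ loop: not taken
halt.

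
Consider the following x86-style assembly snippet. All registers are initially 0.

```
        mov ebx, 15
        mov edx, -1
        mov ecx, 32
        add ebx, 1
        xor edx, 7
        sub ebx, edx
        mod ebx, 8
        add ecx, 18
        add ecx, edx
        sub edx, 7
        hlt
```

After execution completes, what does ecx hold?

after mov ebx, 15: ebx=15
after mov edx, -1: edx=-1
after mov ecx, 32: ecx=32
after add ebx, 1: ebx=15+1=16
after xor edx, 7: edx=(-1)^7=-8
after sub ebx, edx: ebx=16-(-8)=24
after mod ebx, 8: ebx=24%8=0
after add ecx, 18: ecx=32+18=50
after add ecx, edx: ecx=50+(-8)=42
after sub edx, 7: edx=(-8)-7=-15
halt.

42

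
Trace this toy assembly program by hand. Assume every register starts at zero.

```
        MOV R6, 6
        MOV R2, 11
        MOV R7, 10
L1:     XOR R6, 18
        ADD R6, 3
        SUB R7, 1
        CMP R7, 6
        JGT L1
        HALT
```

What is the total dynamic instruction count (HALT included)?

after MOV R6, 6: R6=6
after MOV R2, 11: R2=11
after MOV R7, 10: R7=10
after XOR R6, 18: R6=6^18=20
after ADD R6, 3: R6=20+3=23
after SUB R7, 1: R7=10-1=9
CMP R7, 6  (cmp 9,6)
JGT L1: taken
after XOR R6, 18: R6=23^18=5
after ADD R6, 3: R6=5+3=8
after SUB R7, 1: R7=9-1=8
CMP R7, 6  (cmp 8,6)
JGT L1: taken
after XOR R6, 18: R6=8^18=26
after ADD R6, 3: R6=26+3=29
after SUB R7, 1: R7=8-1=7
CMP R7, 6  (cmp 7,6)
JGT L1: taken
after XOR R6, 18: R6=29^18=15
after ADD R6, 3: R6=15+3=18
after SUB R7, 1: R7=7-1=6
CMP R7, 6  (cmp 6,6)
JGT L1: not taken
halt.
Total executed instructions: 24.

24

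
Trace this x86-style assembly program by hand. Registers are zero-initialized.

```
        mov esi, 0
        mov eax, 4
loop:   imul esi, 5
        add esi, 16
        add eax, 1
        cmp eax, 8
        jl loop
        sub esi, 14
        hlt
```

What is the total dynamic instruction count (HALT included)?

after mov esi, 0: esi=0
after mov eax, 4: eax=4
after imul esi, 5: esi=0*5=0
after add esi, 16: esi=0+16=16
after add eax, 1: eax=4+1=5
cmp eax, 8  (cmp 5,8)
jl loop: taken
after imul esi, 5: esi=16*5=80
after add esi, 16: esi=80+16=96
after add eax, 1: eax=5+1=6
cmp eax, 8  (cmp 6,8)
jl loop: taken
after imul esi, 5: esi=96*5=480
after add esi, 16: esi=480+16=496
after add eax, 1: eax=6+1=7
cmp eax, 8  (cmp 7,8)
jl loop: taken
after imul esi, 5: esi=496*5=2480
after add esi, 16: esi=2480+16=2496
after add eax, 1: eax=7+1=8
cmp eax, 8  (cmp 8,8)
jl loop: not taken
after sub esi, 14: esi=2496-14=2482
halt.
Total executed instructions: 24.

24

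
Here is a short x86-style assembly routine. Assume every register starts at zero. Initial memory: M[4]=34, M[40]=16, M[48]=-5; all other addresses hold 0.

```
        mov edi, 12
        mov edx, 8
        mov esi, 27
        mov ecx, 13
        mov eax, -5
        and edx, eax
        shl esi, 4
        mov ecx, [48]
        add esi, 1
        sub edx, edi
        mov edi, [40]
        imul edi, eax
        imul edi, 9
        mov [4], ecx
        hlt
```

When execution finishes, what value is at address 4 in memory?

-5

mov edi, 12 → edi=12
mov edx, 8 → edx=8
mov esi, 27 → esi=27
mov ecx, 13 → ecx=13
mov eax, -5 → eax=-5
and edx, eax → edx=8&(-5)=8
shl esi, 4 → esi=27<<4=432
mov ecx, [48] → ecx=M[48]=-5
add esi, 1 → esi=432+1=433
sub edx, edi → edx=8-12=-4
mov edi, [40] → edi=M[40]=16
imul edi, eax → edi=16*(-5)=-80
imul edi, 9 → edi=(-80)*9=-720
mov [4], ecx → M[4]=-5
halt.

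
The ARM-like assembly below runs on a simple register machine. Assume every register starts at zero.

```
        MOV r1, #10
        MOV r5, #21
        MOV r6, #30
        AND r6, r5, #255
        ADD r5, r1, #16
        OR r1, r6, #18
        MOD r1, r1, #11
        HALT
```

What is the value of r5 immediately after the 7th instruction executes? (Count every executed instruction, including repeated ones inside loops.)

MOV r1, #10 → r1=10
MOV r5, #21 → r5=21
MOV r6, #30 → r6=30
AND r6, r5, #255 → r6=21&255=21
ADD r5, r1, #16 → r5=10+16=26
OR r1, r6, #18 → r1=21|18=23
MOD r1, r1, #11 → r1=23%11=1
After step 7: r5 = 26.

26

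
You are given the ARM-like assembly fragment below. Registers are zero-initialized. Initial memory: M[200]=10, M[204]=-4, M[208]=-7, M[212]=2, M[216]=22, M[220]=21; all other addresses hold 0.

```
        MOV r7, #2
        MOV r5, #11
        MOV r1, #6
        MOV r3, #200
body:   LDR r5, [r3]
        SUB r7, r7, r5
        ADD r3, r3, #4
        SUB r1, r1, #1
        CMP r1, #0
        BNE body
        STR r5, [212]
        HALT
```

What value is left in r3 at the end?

224

MOV r7, #2 → r7=2
MOV r5, #11 → r5=11
MOV r1, #6 → r1=6
MOV r3, #200 → r3=200
LDR r5, [r3] → r5=M[200]=10
SUB r7, r7, r5 → r7=2-10=-8
ADD r3, r3, #4 → r3=200+4=204
SUB r1, r1, #1 → r1=6-1=5
CMP r1, #0  (cmp 5,0)
BNE body: taken
LDR r5, [r3] → r5=M[204]=-4
SUB r7, r7, r5 → r7=(-8)-(-4)=-4
ADD r3, r3, #4 → r3=204+4=208
SUB r1, r1, #1 → r1=5-1=4
CMP r1, #0  (cmp 4,0)
BNE body: taken
LDR r5, [r3] → r5=M[208]=-7
SUB r7, r7, r5 → r7=(-4)-(-7)=3
ADD r3, r3, #4 → r3=208+4=212
SUB r1, r1, #1 → r1=4-1=3
CMP r1, #0  (cmp 3,0)
BNE body: taken
LDR r5, [r3] → r5=M[212]=2
SUB r7, r7, r5 → r7=3-2=1
ADD r3, r3, #4 → r3=212+4=216
SUB r1, r1, #1 → r1=3-1=2
CMP r1, #0  (cmp 2,0)
BNE body: taken
LDR r5, [r3] → r5=M[216]=22
SUB r7, r7, r5 → r7=1-22=-21
ADD r3, r3, #4 → r3=216+4=220
SUB r1, r1, #1 → r1=2-1=1
CMP r1, #0  (cmp 1,0)
BNE body: taken
LDR r5, [r3] → r5=M[220]=21
SUB r7, r7, r5 → r7=(-21)-21=-42
ADD r3, r3, #4 → r3=220+4=224
SUB r1, r1, #1 → r1=1-1=0
CMP r1, #0  (cmp 0,0)
BNE body: not taken
STR r5, [212] → M[212]=21
halt.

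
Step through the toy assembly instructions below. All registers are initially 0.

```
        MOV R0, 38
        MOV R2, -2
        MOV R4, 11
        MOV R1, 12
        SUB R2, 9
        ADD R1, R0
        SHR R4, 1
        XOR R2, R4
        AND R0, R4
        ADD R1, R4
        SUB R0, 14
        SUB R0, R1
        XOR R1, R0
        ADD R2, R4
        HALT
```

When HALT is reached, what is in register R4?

5

MOV R0, 38 → R0=38
MOV R2, -2 → R2=-2
MOV R4, 11 → R4=11
MOV R1, 12 → R1=12
SUB R2, 9 → R2=(-2)-9=-11
ADD R1, R0 → R1=12+38=50
SHR R4, 1 → R4=11>>1=5
XOR R2, R4 → R2=(-11)^5=-16
AND R0, R4 → R0=38&5=4
ADD R1, R4 → R1=50+5=55
SUB R0, 14 → R0=4-14=-10
SUB R0, R1 → R0=(-10)-55=-65
XOR R1, R0 → R1=55^(-65)=-120
ADD R2, R4 → R2=(-16)+5=-11
halt.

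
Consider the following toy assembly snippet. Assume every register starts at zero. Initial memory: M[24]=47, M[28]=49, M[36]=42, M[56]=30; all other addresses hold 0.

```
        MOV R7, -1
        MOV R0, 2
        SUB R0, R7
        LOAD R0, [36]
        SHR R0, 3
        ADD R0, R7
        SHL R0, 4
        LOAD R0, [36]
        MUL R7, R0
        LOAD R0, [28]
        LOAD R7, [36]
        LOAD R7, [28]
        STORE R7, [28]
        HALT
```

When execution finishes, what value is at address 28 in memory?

49

MOV R7, -1 → R7=-1
MOV R0, 2 → R0=2
SUB R0, R7 → R0=2-(-1)=3
LOAD R0, [36] → R0=M[36]=42
SHR R0, 3 → R0=42>>3=5
ADD R0, R7 → R0=5+(-1)=4
SHL R0, 4 → R0=4<<4=64
LOAD R0, [36] → R0=M[36]=42
MUL R7, R0 → R7=(-1)*42=-42
LOAD R0, [28] → R0=M[28]=49
LOAD R7, [36] → R7=M[36]=42
LOAD R7, [28] → R7=M[28]=49
STORE R7, [28] → M[28]=49
halt.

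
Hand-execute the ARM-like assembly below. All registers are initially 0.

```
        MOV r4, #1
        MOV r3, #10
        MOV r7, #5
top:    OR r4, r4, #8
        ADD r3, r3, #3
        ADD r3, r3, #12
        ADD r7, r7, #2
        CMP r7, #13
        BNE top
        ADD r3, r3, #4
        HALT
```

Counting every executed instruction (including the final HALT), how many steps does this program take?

29

r4=1
r3=10
r7=5
r4=1|8=9
r3=10+3=13
r3=13+12=25
r7=5+2=7
CMP r7, #13  (cmp 7,13)
BNE top: taken
r4=9|8=9
r3=25+3=28
r3=28+12=40
r7=7+2=9
CMP r7, #13  (cmp 9,13)
BNE top: taken
r4=9|8=9
r3=40+3=43
r3=43+12=55
r7=9+2=11
CMP r7, #13  (cmp 11,13)
BNE top: taken
r4=9|8=9
r3=55+3=58
r3=58+12=70
r7=11+2=13
CMP r7, #13  (cmp 13,13)
BNE top: not taken
r3=70+4=74
halt.
Total executed instructions: 29.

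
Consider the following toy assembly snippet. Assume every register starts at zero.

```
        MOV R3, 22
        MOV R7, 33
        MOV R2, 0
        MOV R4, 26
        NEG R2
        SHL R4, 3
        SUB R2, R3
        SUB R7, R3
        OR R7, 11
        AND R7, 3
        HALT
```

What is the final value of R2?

R3=22
R7=33
R2=0
R4=26
R2=-(0)=0
R4=26<<3=208
R2=0-22=-22
R7=33-22=11
R7=11|11=11
R7=11&3=3
halt.

-22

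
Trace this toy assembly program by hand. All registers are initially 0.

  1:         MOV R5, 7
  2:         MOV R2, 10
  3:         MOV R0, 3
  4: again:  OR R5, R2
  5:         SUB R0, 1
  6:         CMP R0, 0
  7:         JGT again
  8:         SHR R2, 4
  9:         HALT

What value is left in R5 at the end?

15

MOV R5, 7 → R5=7
MOV R2, 10 → R2=10
MOV R0, 3 → R0=3
OR R5, R2 → R5=7|10=15
SUB R0, 1 → R0=3-1=2
CMP R0, 0  (cmp 2,0)
JGT again: taken
OR R5, R2 → R5=15|10=15
SUB R0, 1 → R0=2-1=1
CMP R0, 0  (cmp 1,0)
JGT again: taken
OR R5, R2 → R5=15|10=15
SUB R0, 1 → R0=1-1=0
CMP R0, 0  (cmp 0,0)
JGT again: not taken
SHR R2, 4 → R2=10>>4=0
halt.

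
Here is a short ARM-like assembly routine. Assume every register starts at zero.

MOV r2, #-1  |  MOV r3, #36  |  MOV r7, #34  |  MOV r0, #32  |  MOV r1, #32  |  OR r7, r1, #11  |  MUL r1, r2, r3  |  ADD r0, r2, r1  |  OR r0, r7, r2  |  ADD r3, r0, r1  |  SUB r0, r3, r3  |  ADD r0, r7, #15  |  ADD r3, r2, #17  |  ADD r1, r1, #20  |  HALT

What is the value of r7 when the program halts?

43

MOV r2, #-1 → r2=-1
MOV r3, #36 → r3=36
MOV r7, #34 → r7=34
MOV r0, #32 → r0=32
MOV r1, #32 → r1=32
OR r7, r1, #11 → r7=32|11=43
MUL r1, r2, r3 → r1=(-1)*36=-36
ADD r0, r2, r1 → r0=(-1)+(-36)=-37
OR r0, r7, r2 → r0=43|(-1)=-1
ADD r3, r0, r1 → r3=(-1)+(-36)=-37
SUB r0, r3, r3 → r0=(-37)-(-37)=0
ADD r0, r7, #15 → r0=43+15=58
ADD r3, r2, #17 → r3=(-1)+17=16
ADD r1, r1, #20 → r1=(-36)+20=-16
halt.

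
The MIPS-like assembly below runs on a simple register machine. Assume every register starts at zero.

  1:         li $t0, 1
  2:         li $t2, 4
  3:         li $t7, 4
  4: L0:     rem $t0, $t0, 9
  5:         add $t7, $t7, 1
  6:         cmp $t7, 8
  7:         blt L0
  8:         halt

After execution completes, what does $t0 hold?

1

after li $t0, 1: $t0=1
after li $t2, 4: $t2=4
after li $t7, 4: $t7=4
after rem $t0, $t0, 9: $t0=1%9=1
after add $t7, $t7, 1: $t7=4+1=5
cmp $t7, 8  (cmp 5,8)
blt L0: taken
after rem $t0, $t0, 9: $t0=1%9=1
after add $t7, $t7, 1: $t7=5+1=6
cmp $t7, 8  (cmp 6,8)
blt L0: taken
after rem $t0, $t0, 9: $t0=1%9=1
after add $t7, $t7, 1: $t7=6+1=7
cmp $t7, 8  (cmp 7,8)
blt L0: taken
after rem $t0, $t0, 9: $t0=1%9=1
after add $t7, $t7, 1: $t7=7+1=8
cmp $t7, 8  (cmp 8,8)
blt L0: not taken
halt.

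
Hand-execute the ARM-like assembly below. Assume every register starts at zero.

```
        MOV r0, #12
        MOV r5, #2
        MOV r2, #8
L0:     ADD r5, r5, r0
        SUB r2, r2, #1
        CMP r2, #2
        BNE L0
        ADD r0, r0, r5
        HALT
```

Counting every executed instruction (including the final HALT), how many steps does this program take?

r0=12
r5=2
r2=8
r5=2+12=14
r2=8-1=7
CMP r2, #2  (cmp 7,2)
BNE L0: taken
r5=14+12=26
r2=7-1=6
CMP r2, #2  (cmp 6,2)
BNE L0: taken
r5=26+12=38
r2=6-1=5
CMP r2, #2  (cmp 5,2)
BNE L0: taken
r5=38+12=50
r2=5-1=4
CMP r2, #2  (cmp 4,2)
BNE L0: taken
r5=50+12=62
r2=4-1=3
CMP r2, #2  (cmp 3,2)
BNE L0: taken
r5=62+12=74
r2=3-1=2
CMP r2, #2  (cmp 2,2)
BNE L0: not taken
r0=12+74=86
halt.
Total executed instructions: 29.

29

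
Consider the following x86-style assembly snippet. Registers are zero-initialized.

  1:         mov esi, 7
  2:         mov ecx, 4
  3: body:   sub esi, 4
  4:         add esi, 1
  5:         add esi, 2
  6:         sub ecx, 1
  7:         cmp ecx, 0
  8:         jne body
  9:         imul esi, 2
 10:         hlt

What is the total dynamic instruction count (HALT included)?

28

esi=7
ecx=4
esi=7-4=3
esi=3+1=4
esi=4+2=6
ecx=4-1=3
cmp ecx, 0  (cmp 3,0)
jne body: taken
esi=6-4=2
esi=2+1=3
esi=3+2=5
ecx=3-1=2
cmp ecx, 0  (cmp 2,0)
jne body: taken
esi=5-4=1
esi=1+1=2
esi=2+2=4
ecx=2-1=1
cmp ecx, 0  (cmp 1,0)
jne body: taken
esi=4-4=0
esi=0+1=1
esi=1+2=3
ecx=1-1=0
cmp ecx, 0  (cmp 0,0)
jne body: not taken
esi=3*2=6
halt.
Total executed instructions: 28.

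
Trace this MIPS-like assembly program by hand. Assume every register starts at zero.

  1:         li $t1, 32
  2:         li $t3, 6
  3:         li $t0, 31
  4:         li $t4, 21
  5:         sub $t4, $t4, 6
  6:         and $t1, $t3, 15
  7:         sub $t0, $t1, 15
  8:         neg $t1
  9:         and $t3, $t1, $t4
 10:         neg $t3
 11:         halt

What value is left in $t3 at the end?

-10

after li $t1, 32: $t1=32
after li $t3, 6: $t3=6
after li $t0, 31: $t0=31
after li $t4, 21: $t4=21
after sub $t4, $t4, 6: $t4=21-6=15
after and $t1, $t3, 15: $t1=6&15=6
after sub $t0, $t1, 15: $t0=6-15=-9
after neg $t1: $t1=-(6)=-6
after and $t3, $t1, $t4: $t3=(-6)&15=10
after neg $t3: $t3=-(10)=-10
halt.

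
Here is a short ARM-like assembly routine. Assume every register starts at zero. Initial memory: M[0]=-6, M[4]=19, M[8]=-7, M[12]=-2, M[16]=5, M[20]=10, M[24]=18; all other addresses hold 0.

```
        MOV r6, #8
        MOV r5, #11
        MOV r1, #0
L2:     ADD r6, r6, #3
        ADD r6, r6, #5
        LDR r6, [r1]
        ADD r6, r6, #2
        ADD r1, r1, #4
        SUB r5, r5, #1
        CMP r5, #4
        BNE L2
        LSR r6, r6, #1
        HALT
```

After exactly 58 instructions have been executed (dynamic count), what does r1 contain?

28

r6=8
r5=11
r1=0
r6=8+3=11
r6=11+5=16
r6=M[0]=-6
r6=(-6)+2=-4
r1=0+4=4
r5=11-1=10
CMP r5, #4  (cmp 10,4)
BNE L2: taken
r6=(-4)+3=-1
r6=(-1)+5=4
r6=M[4]=19
r6=19+2=21
r1=4+4=8
r5=10-1=9
CMP r5, #4  (cmp 9,4)
BNE L2: taken
r6=21+3=24
r6=24+5=29
r6=M[8]=-7
r6=(-7)+2=-5
r1=8+4=12
r5=9-1=8
CMP r5, #4  (cmp 8,4)
BNE L2: taken
r6=(-5)+3=-2
r6=(-2)+5=3
r6=M[12]=-2
r6=(-2)+2=0
r1=12+4=16
r5=8-1=7
CMP r5, #4  (cmp 7,4)
BNE L2: taken
r6=0+3=3
r6=3+5=8
r6=M[16]=5
r6=5+2=7
r1=16+4=20
r5=7-1=6
CMP r5, #4  (cmp 6,4)
BNE L2: taken
r6=7+3=10
r6=10+5=15
r6=M[20]=10
r6=10+2=12
r1=20+4=24
r5=6-1=5
CMP r5, #4  (cmp 5,4)
BNE L2: taken
r6=12+3=15
r6=15+5=20
r6=M[24]=18
r6=18+2=20
r1=24+4=28
r5=5-1=4
CMP r5, #4  (cmp 4,4)
After step 58: r1 = 28.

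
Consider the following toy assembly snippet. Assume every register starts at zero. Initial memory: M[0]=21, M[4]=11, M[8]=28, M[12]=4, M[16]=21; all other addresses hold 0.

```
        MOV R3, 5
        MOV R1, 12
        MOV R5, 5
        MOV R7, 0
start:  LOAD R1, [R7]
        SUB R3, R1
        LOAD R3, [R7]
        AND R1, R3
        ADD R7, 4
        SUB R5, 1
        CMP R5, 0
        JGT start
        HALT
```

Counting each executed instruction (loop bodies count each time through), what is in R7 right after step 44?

20

after MOV R3, 5: R3=5
after MOV R1, 12: R1=12
after MOV R5, 5: R5=5
after MOV R7, 0: R7=0
after LOAD R1, [R7]: R1=M[0]=21
after SUB R3, R1: R3=5-21=-16
after LOAD R3, [R7]: R3=M[0]=21
after AND R1, R3: R1=21&21=21
after ADD R7, 4: R7=0+4=4
after SUB R5, 1: R5=5-1=4
CMP R5, 0  (cmp 4,0)
JGT start: taken
after LOAD R1, [R7]: R1=M[4]=11
after SUB R3, R1: R3=21-11=10
after LOAD R3, [R7]: R3=M[4]=11
after AND R1, R3: R1=11&11=11
after ADD R7, 4: R7=4+4=8
after SUB R5, 1: R5=4-1=3
CMP R5, 0  (cmp 3,0)
JGT start: taken
after LOAD R1, [R7]: R1=M[8]=28
after SUB R3, R1: R3=11-28=-17
after LOAD R3, [R7]: R3=M[8]=28
after AND R1, R3: R1=28&28=28
after ADD R7, 4: R7=8+4=12
after SUB R5, 1: R5=3-1=2
CMP R5, 0  (cmp 2,0)
JGT start: taken
after LOAD R1, [R7]: R1=M[12]=4
after SUB R3, R1: R3=28-4=24
after LOAD R3, [R7]: R3=M[12]=4
after AND R1, R3: R1=4&4=4
after ADD R7, 4: R7=12+4=16
after SUB R5, 1: R5=2-1=1
CMP R5, 0  (cmp 1,0)
JGT start: taken
after LOAD R1, [R7]: R1=M[16]=21
after SUB R3, R1: R3=4-21=-17
after LOAD R3, [R7]: R3=M[16]=21
after AND R1, R3: R1=21&21=21
after ADD R7, 4: R7=16+4=20
after SUB R5, 1: R5=1-1=0
CMP R5, 0  (cmp 0,0)
JGT start: not taken
After step 44: R7 = 20.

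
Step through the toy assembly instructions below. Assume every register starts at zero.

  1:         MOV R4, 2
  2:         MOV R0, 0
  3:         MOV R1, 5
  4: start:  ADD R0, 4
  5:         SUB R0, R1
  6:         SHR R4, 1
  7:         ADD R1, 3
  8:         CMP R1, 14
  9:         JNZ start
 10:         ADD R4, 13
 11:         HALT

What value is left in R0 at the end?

-12

MOV R4, 2 → R4=2
MOV R0, 0 → R0=0
MOV R1, 5 → R1=5
ADD R0, 4 → R0=0+4=4
SUB R0, R1 → R0=4-5=-1
SHR R4, 1 → R4=2>>1=1
ADD R1, 3 → R1=5+3=8
CMP R1, 14  (cmp 8,14)
JNZ start: taken
ADD R0, 4 → R0=(-1)+4=3
SUB R0, R1 → R0=3-8=-5
SHR R4, 1 → R4=1>>1=0
ADD R1, 3 → R1=8+3=11
CMP R1, 14  (cmp 11,14)
JNZ start: taken
ADD R0, 4 → R0=(-5)+4=-1
SUB R0, R1 → R0=(-1)-11=-12
SHR R4, 1 → R4=0>>1=0
ADD R1, 3 → R1=11+3=14
CMP R1, 14  (cmp 14,14)
JNZ start: not taken
ADD R4, 13 → R4=0+13=13
halt.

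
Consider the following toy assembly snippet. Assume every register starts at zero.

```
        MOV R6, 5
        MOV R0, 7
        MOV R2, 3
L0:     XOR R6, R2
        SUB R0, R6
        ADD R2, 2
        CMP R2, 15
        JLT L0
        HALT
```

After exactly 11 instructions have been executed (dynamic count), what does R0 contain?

-2

after MOV R6, 5: R6=5
after MOV R0, 7: R0=7
after MOV R2, 3: R2=3
after XOR R6, R2: R6=5^3=6
after SUB R0, R6: R0=7-6=1
after ADD R2, 2: R2=3+2=5
CMP R2, 15  (cmp 5,15)
JLT L0: taken
after XOR R6, R2: R6=6^5=3
after SUB R0, R6: R0=1-3=-2
after ADD R2, 2: R2=5+2=7
After step 11: R0 = -2.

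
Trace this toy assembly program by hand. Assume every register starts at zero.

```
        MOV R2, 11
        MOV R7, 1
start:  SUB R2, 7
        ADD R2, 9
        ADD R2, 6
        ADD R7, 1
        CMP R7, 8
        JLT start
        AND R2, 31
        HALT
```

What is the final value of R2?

R2=11
R7=1
R2=11-7=4
R2=4+9=13
R2=13+6=19
R7=1+1=2
CMP R7, 8  (cmp 2,8)
JLT start: taken
R2=19-7=12
R2=12+9=21
R2=21+6=27
R7=2+1=3
CMP R7, 8  (cmp 3,8)
JLT start: taken
R2=27-7=20
R2=20+9=29
R2=29+6=35
R7=3+1=4
CMP R7, 8  (cmp 4,8)
JLT start: taken
R2=35-7=28
R2=28+9=37
R2=37+6=43
R7=4+1=5
CMP R7, 8  (cmp 5,8)
JLT start: taken
R2=43-7=36
R2=36+9=45
R2=45+6=51
R7=5+1=6
CMP R7, 8  (cmp 6,8)
JLT start: taken
R2=51-7=44
R2=44+9=53
R2=53+6=59
R7=6+1=7
CMP R7, 8  (cmp 7,8)
JLT start: taken
R2=59-7=52
R2=52+9=61
R2=61+6=67
R7=7+1=8
CMP R7, 8  (cmp 8,8)
JLT start: not taken
R2=67&31=3
halt.

3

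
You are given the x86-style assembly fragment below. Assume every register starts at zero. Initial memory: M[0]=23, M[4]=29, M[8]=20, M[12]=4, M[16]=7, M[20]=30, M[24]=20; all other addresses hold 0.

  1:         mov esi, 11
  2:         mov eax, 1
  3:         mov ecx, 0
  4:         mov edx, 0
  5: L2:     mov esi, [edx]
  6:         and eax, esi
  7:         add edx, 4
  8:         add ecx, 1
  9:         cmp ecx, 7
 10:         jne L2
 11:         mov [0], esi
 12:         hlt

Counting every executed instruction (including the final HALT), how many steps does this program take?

48

after mov esi, 11: esi=11
after mov eax, 1: eax=1
after mov ecx, 0: ecx=0
after mov edx, 0: edx=0
after mov esi, [edx]: esi=M[0]=23
after and eax, esi: eax=1&23=1
after add edx, 4: edx=0+4=4
after add ecx, 1: ecx=0+1=1
cmp ecx, 7  (cmp 1,7)
jne L2: taken
after mov esi, [edx]: esi=M[4]=29
after and eax, esi: eax=1&29=1
after add edx, 4: edx=4+4=8
after add ecx, 1: ecx=1+1=2
cmp ecx, 7  (cmp 2,7)
jne L2: taken
after mov esi, [edx]: esi=M[8]=20
after and eax, esi: eax=1&20=0
after add edx, 4: edx=8+4=12
after add ecx, 1: ecx=2+1=3
cmp ecx, 7  (cmp 3,7)
jne L2: taken
after mov esi, [edx]: esi=M[12]=4
after and eax, esi: eax=0&4=0
after add edx, 4: edx=12+4=16
after add ecx, 1: ecx=3+1=4
cmp ecx, 7  (cmp 4,7)
jne L2: taken
after mov esi, [edx]: esi=M[16]=7
after and eax, esi: eax=0&7=0
after add edx, 4: edx=16+4=20
after add ecx, 1: ecx=4+1=5
cmp ecx, 7  (cmp 5,7)
jne L2: taken
after mov esi, [edx]: esi=M[20]=30
after and eax, esi: eax=0&30=0
after add edx, 4: edx=20+4=24
after add ecx, 1: ecx=5+1=6
cmp ecx, 7  (cmp 6,7)
jne L2: taken
after mov esi, [edx]: esi=M[24]=20
after and eax, esi: eax=0&20=0
after add edx, 4: edx=24+4=28
after add ecx, 1: ecx=6+1=7
cmp ecx, 7  (cmp 7,7)
jne L2: not taken
mov [0], esi → M[0]=20
halt.
Total executed instructions: 48.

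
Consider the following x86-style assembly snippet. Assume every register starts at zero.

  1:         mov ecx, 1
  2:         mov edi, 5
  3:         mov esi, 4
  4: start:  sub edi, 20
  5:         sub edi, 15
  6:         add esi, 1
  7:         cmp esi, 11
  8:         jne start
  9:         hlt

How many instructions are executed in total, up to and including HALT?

ecx=1
edi=5
esi=4
edi=5-20=-15
edi=(-15)-15=-30
esi=4+1=5
cmp esi, 11  (cmp 5,11)
jne start: taken
edi=(-30)-20=-50
edi=(-50)-15=-65
esi=5+1=6
cmp esi, 11  (cmp 6,11)
jne start: taken
edi=(-65)-20=-85
edi=(-85)-15=-100
esi=6+1=7
cmp esi, 11  (cmp 7,11)
jne start: taken
edi=(-100)-20=-120
edi=(-120)-15=-135
esi=7+1=8
cmp esi, 11  (cmp 8,11)
jne start: taken
edi=(-135)-20=-155
edi=(-155)-15=-170
esi=8+1=9
cmp esi, 11  (cmp 9,11)
jne start: taken
edi=(-170)-20=-190
edi=(-190)-15=-205
esi=9+1=10
cmp esi, 11  (cmp 10,11)
jne start: taken
edi=(-205)-20=-225
edi=(-225)-15=-240
esi=10+1=11
cmp esi, 11  (cmp 11,11)
jne start: not taken
halt.
Total executed instructions: 39.

39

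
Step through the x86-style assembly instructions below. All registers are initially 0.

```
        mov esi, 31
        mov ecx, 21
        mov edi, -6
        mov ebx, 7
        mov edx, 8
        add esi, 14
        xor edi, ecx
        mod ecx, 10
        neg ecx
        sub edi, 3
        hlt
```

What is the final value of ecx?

-1

esi=31
ecx=21
edi=-6
ebx=7
edx=8
esi=31+14=45
edi=(-6)^21=-17
ecx=21%10=1
ecx=-(1)=-1
edi=(-17)-3=-20
halt.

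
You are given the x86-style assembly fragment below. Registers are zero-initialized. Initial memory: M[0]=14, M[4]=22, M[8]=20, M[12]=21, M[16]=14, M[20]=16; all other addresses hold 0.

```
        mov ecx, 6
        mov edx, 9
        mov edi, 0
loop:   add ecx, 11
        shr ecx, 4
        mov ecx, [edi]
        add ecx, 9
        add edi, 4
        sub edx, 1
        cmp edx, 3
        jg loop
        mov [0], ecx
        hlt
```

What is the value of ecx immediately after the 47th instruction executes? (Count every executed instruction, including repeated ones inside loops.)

after mov ecx, 6: ecx=6
after mov edx, 9: edx=9
after mov edi, 0: edi=0
after add ecx, 11: ecx=6+11=17
after shr ecx, 4: ecx=17>>4=1
after mov ecx, [edi]: ecx=M[0]=14
after add ecx, 9: ecx=14+9=23
after add edi, 4: edi=0+4=4
after sub edx, 1: edx=9-1=8
cmp edx, 3  (cmp 8,3)
jg loop: taken
after add ecx, 11: ecx=23+11=34
after shr ecx, 4: ecx=34>>4=2
after mov ecx, [edi]: ecx=M[4]=22
after add ecx, 9: ecx=22+9=31
after add edi, 4: edi=4+4=8
after sub edx, 1: edx=8-1=7
cmp edx, 3  (cmp 7,3)
jg loop: taken
after add ecx, 11: ecx=31+11=42
after shr ecx, 4: ecx=42>>4=2
after mov ecx, [edi]: ecx=M[8]=20
after add ecx, 9: ecx=20+9=29
after add edi, 4: edi=8+4=12
after sub edx, 1: edx=7-1=6
cmp edx, 3  (cmp 6,3)
jg loop: taken
after add ecx, 11: ecx=29+11=40
after shr ecx, 4: ecx=40>>4=2
after mov ecx, [edi]: ecx=M[12]=21
after add ecx, 9: ecx=21+9=30
after add edi, 4: edi=12+4=16
after sub edx, 1: edx=6-1=5
cmp edx, 3  (cmp 5,3)
jg loop: taken
after add ecx, 11: ecx=30+11=41
after shr ecx, 4: ecx=41>>4=2
after mov ecx, [edi]: ecx=M[16]=14
after add ecx, 9: ecx=14+9=23
after add edi, 4: edi=16+4=20
after sub edx, 1: edx=5-1=4
cmp edx, 3  (cmp 4,3)
jg loop: taken
after add ecx, 11: ecx=23+11=34
after shr ecx, 4: ecx=34>>4=2
after mov ecx, [edi]: ecx=M[20]=16
after add ecx, 9: ecx=16+9=25
After step 47: ecx = 25.

25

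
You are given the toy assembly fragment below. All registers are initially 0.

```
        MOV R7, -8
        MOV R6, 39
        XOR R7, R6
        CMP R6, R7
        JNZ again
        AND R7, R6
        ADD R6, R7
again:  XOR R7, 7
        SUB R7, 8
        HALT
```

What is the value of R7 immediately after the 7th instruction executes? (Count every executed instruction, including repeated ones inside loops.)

-48

R7=-8
R6=39
R7=(-8)^39=-33
CMP R6, R7  (cmp 39,-33)
JNZ again: taken
R7=(-33)^7=-40
R7=(-40)-8=-48
After step 7: R7 = -48.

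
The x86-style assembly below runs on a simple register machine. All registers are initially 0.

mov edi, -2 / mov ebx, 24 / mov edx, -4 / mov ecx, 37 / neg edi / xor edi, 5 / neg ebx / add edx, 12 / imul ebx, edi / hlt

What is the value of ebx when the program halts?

-168

edi=-2
ebx=24
edx=-4
ecx=37
edi=-(-2)=2
edi=2^5=7
ebx=-(24)=-24
edx=(-4)+12=8
ebx=(-24)*7=-168
halt.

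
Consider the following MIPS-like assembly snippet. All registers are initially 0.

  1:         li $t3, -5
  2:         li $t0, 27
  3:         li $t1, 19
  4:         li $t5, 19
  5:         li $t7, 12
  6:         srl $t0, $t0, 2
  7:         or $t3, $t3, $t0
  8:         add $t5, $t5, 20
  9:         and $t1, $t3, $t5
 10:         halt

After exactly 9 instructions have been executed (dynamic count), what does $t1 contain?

after li $t3, -5: $t3=-5
after li $t0, 27: $t0=27
after li $t1, 19: $t1=19
after li $t5, 19: $t5=19
after li $t7, 12: $t7=12
after srl $t0, $t0, 2: $t0=27>>2=6
after or $t3, $t3, $t0: $t3=(-5)|6=-1
after add $t5, $t5, 20: $t5=19+20=39
after and $t1, $t3, $t5: $t1=(-1)&39=39
After step 9: $t1 = 39.

39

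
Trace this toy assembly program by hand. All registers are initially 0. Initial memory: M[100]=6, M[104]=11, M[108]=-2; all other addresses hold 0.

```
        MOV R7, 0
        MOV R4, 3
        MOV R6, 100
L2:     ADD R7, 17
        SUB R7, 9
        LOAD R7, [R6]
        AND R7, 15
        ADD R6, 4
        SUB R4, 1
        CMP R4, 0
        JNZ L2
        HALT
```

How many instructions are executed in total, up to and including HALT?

MOV R7, 0 → R7=0
MOV R4, 3 → R4=3
MOV R6, 100 → R6=100
ADD R7, 17 → R7=0+17=17
SUB R7, 9 → R7=17-9=8
LOAD R7, [R6] → R7=M[100]=6
AND R7, 15 → R7=6&15=6
ADD R6, 4 → R6=100+4=104
SUB R4, 1 → R4=3-1=2
CMP R4, 0  (cmp 2,0)
JNZ L2: taken
ADD R7, 17 → R7=6+17=23
SUB R7, 9 → R7=23-9=14
LOAD R7, [R6] → R7=M[104]=11
AND R7, 15 → R7=11&15=11
ADD R6, 4 → R6=104+4=108
SUB R4, 1 → R4=2-1=1
CMP R4, 0  (cmp 1,0)
JNZ L2: taken
ADD R7, 17 → R7=11+17=28
SUB R7, 9 → R7=28-9=19
LOAD R7, [R6] → R7=M[108]=-2
AND R7, 15 → R7=(-2)&15=14
ADD R6, 4 → R6=108+4=112
SUB R4, 1 → R4=1-1=0
CMP R4, 0  (cmp 0,0)
JNZ L2: not taken
halt.
Total executed instructions: 28.

28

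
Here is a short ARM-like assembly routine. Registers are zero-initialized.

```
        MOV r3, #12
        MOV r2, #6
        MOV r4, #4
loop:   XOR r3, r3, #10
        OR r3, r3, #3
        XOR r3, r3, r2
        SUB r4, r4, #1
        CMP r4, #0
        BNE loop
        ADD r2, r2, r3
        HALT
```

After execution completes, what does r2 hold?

after MOV r3, #12: r3=12
after MOV r2, #6: r2=6
after MOV r4, #4: r4=4
after XOR r3, r3, #10: r3=12^10=6
after OR r3, r3, #3: r3=6|3=7
after XOR r3, r3, r2: r3=7^6=1
after SUB r4, r4, #1: r4=4-1=3
CMP r4, #0  (cmp 3,0)
BNE loop: taken
after XOR r3, r3, #10: r3=1^10=11
after OR r3, r3, #3: r3=11|3=11
after XOR r3, r3, r2: r3=11^6=13
after SUB r4, r4, #1: r4=3-1=2
CMP r4, #0  (cmp 2,0)
BNE loop: taken
after XOR r3, r3, #10: r3=13^10=7
after OR r3, r3, #3: r3=7|3=7
after XOR r3, r3, r2: r3=7^6=1
after SUB r4, r4, #1: r4=2-1=1
CMP r4, #0  (cmp 1,0)
BNE loop: taken
after XOR r3, r3, #10: r3=1^10=11
after OR r3, r3, #3: r3=11|3=11
after XOR r3, r3, r2: r3=11^6=13
after SUB r4, r4, #1: r4=1-1=0
CMP r4, #0  (cmp 0,0)
BNE loop: not taken
after ADD r2, r2, r3: r2=6+13=19
halt.

19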